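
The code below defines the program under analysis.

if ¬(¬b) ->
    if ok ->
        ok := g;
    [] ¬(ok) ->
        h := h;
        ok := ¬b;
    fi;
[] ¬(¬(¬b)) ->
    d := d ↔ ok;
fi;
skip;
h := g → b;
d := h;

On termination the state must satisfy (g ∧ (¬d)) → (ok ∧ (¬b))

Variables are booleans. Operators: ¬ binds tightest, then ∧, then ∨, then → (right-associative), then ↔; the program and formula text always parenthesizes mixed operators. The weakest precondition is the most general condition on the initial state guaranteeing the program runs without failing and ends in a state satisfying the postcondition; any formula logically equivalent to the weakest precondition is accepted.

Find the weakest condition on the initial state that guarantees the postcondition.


Working backward. After the program, (g ∧ (¬d)) → (ok ∧ (¬b)) must hold.
Before d := h: (g ∧ (¬h)) → (ok ∧ (¬b))
Before h := g → b: (g ∧ (¬(g → b))) → (ok ∧ (¬b))
Before skip: (g ∧ (¬(g → b))) → (ok ∧ (¬b))
Then branch requires (ok → ((g ∧ (¬(g → b))) → (g ∧ (¬b)))) ∧ ((¬ok) → ((g ∧ (¬(g → b))) → (¬b))); else branch requires (g ∧ (¬(g → b))) → (ok ∧ (¬b)).
Before the if: (b → ((ok → ((g ∧ (¬(g → b))) → (g ∧ (¬b)))) ∧ ((¬ok) → ((g ∧ (¬(g → b))) → (¬b))))) ∧ ((¬b) → ((g ∧ (¬(g → b))) → (ok ∧ (¬b))))
Answer: WP = (b → ((ok → ((g ∧ (¬(g → b))) → (g ∧ (¬b)))) ∧ ((¬ok) → ((g ∧ (¬(g → b))) → (¬b))))) ∧ ((¬b) → ((g ∧ (¬(g → b))) → (ok ∧ (¬b))))


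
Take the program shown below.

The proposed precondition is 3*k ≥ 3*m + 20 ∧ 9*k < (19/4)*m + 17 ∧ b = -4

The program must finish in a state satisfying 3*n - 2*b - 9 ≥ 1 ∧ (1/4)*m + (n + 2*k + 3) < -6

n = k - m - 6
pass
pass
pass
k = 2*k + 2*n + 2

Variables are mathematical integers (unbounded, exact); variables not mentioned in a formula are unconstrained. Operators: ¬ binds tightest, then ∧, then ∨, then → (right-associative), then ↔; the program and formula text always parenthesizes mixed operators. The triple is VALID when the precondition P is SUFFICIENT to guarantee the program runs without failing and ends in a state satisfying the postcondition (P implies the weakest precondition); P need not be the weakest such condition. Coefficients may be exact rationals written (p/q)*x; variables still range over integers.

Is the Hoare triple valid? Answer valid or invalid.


Working backward. After the program, the postcondition 3*n - 2*b - 9 ≥ 1 ∧ (1/4)*m + (n + 2*k + 3) < -6 must hold; in canonical form it is 3*n ≥ 2*b + 10 ∧ 2*k + (1/4)*m + n < -9.
Before k := 2*k + 2*n + 2: 3*n ≥ 2*b + 10 ∧ 4*k + (1/4)*m + 5*n < -13
Before skip: 3*n ≥ 2*b + 10 ∧ 4*k + (1/4)*m + 5*n < -13
Before skip: 3*n ≥ 2*b + 10 ∧ 4*k + (1/4)*m + 5*n < -13
Before skip: 3*n ≥ 2*b + 10 ∧ 4*k + (1/4)*m + 5*n < -13
Before n := k - m - 6: 3*k ≥ 2*b + 3*m + 28 ∧ 9*k < (19/4)*m + 17
The weakest precondition is 3*k ≥ 2*b + 3*m + 28 ∧ 9*k < (19/4)*m + 17.
Check whether 3*k ≥ 3*m + 20 ∧ 9*k < (19/4)*m + 17 ∧ b = -4 implies it.
Every state satisfying the precondition satisfies the weakest precondition: the implication holds.
Answer: valid


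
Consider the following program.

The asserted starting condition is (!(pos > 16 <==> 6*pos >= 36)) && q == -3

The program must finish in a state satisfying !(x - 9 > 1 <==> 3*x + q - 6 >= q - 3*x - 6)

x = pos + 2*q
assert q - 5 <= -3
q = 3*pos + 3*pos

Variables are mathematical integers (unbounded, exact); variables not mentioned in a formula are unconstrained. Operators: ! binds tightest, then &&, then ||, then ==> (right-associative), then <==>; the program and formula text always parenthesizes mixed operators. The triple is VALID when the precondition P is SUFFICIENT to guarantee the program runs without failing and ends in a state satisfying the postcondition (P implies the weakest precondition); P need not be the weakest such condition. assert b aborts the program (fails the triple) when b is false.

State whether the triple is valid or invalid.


Working backward. After the program, the postcondition !(x - 9 > 1 <==> 3*x + q - 6 >= q - 3*x - 6) must hold; in canonical form it is !(x > 10 <==> 6*x >= 0).
Before q := 3*pos + 3*pos: !(x > 10 <==> 6*x >= 0)
Before assert q - 5 <= -3: q <= 2 && (!(x > 10 <==> 6*x >= 0))
Before x := pos + 2*q: q <= 2 && (!(pos + 2*q > 10 <==> 6*pos + 12*q >= 0))
The weakest precondition is q <= 2 && (!(pos + 2*q > 10 <==> 6*pos + 12*q >= 0)).
Check whether (!(pos > 16 <==> 6*pos >= 36)) && q == -3 implies it.
Every state satisfying the precondition satisfies the weakest precondition: the implication holds.
Answer: valid


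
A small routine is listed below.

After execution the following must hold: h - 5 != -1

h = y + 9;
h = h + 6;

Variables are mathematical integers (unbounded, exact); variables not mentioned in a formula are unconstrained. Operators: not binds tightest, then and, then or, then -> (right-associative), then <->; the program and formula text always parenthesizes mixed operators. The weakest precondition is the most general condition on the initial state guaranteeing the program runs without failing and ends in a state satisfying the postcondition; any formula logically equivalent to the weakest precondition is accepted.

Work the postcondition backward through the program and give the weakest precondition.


Working backward. After the program, the postcondition h - 5 != -1 must hold; in canonical form it is h != 4.
Before h := h + 6: h != -2
Before h := y + 9: y != -11
Answer: WP = y != -11


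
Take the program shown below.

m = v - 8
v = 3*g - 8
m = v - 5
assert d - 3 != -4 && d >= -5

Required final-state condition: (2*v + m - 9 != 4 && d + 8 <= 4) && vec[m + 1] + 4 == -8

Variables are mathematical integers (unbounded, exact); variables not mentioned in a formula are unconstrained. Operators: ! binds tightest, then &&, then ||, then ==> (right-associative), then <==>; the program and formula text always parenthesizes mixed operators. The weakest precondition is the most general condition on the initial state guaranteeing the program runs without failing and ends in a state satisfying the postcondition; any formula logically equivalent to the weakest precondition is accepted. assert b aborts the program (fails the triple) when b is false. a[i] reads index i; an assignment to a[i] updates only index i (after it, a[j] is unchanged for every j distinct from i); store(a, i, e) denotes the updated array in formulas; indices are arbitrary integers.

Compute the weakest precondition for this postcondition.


Working backward. After the program, the postcondition (2*v + m - 9 != 4 && d + 8 <= 4) && vec[m + 1] + 4 == -8 must hold; in canonical form it is m + 2*v != 13 && d <= -4 && vec[m + 1] == -12.
Before assert d - 3 != -4 && d >= -5: d != -1 && d >= -5 && m + 2*v != 13 && d <= -4 && vec[m + 1] == -12
Before m := v - 5: d != -1 && d >= -5 && 3*v != 18 && d <= -4 && vec[v - 4] == -12
Before v := 3*g - 8: d != -1 && d >= -5 && 9*g != 42 && d <= -4 && vec[3*g - 12] == -12
Before m := v - 8: d != -1 && d >= -5 && 9*g != 42 && d <= -4 && vec[3*g - 12] == -12
Answer: WP = d != -1 && d >= -5 && 9*g != 42 && d <= -4 && vec[3*g - 12] == -12


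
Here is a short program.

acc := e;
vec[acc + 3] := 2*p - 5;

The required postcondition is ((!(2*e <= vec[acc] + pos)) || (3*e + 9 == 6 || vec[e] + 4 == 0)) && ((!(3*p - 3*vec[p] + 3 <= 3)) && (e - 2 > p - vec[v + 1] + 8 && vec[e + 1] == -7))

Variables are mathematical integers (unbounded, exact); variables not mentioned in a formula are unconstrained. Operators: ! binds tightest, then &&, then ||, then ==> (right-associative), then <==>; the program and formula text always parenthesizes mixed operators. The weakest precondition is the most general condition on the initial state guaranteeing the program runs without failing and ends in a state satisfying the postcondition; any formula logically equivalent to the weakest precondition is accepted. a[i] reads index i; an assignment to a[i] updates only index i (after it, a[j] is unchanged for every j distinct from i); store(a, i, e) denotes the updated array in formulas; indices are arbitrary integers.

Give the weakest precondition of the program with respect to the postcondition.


Working backward. After the program, the postcondition ((!(2*e <= vec[acc] + pos)) || (3*e + 9 == 6 || vec[e] + 4 == 0)) && ((!(3*p - 3*vec[p] + 3 <= 3)) && (e - 2 > p - vec[v + 1] + 8 && vec[e + 1] == -7)) must hold; in canonical form it is ((!(2*e <= vec[acc] + pos)) || 3*e == -3 || vec[e] == -4) && (!(3*p <= 3*vec[p])) && vec[v + 1] + e > p + 10 && vec[e + 1] == -7.
Before vec[acc + 3] := 2*p - 5: ((!(2*e <= store(vec, acc + 3, 2*p - 5)[acc] + pos)) || 3*e == -3 || store(vec, acc + 3, 2*p - 5)[e] == -4) && (!(3*p <= 3*store(vec, acc + 3, 2*p - 5)[p])) && store(vec, acc + 3, 2*p - 5)[v + 1] + e > p + 10 && store(vec, acc + 3, 2*p - 5)[e + 1] == -7
Before acc := e: ((!(2*e <= store(vec, e + 3, 2*p - 5)[e] + pos)) || 3*e == -3 || store(vec, e + 3, 2*p - 5)[e] == -4) && (!(3*p <= 3*store(vec, e + 3, 2*p - 5)[p])) && store(vec, e + 3, 2*p - 5)[v + 1] + e > p + 10 && store(vec, e + 3, 2*p - 5)[e + 1] == -7
Answer: WP = ((!(2*e <= store(vec, e + 3, 2*p - 5)[e] + pos)) || 3*e == -3 || store(vec, e + 3, 2*p - 5)[e] == -4) && (!(3*p <= 3*store(vec, e + 3, 2*p - 5)[p])) && store(vec, e + 3, 2*p - 5)[v + 1] + e > p + 10 && store(vec, e + 3, 2*p - 5)[e + 1] == -7


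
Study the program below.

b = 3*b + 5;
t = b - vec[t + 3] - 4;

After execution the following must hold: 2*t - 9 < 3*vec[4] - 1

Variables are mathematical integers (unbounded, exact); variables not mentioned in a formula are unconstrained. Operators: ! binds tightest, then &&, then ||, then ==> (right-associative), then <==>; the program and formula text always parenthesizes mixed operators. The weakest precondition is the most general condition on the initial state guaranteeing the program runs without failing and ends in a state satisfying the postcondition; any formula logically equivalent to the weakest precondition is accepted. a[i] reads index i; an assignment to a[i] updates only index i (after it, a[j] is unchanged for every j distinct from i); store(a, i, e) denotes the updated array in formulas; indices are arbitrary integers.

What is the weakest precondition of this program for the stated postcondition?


Working backward. After the program, the postcondition 2*t - 9 < 3*vec[4] - 1 must hold; in canonical form it is 2*t < 3*vec[4] + 8.
Before t := b - vec[t + 3] - 4: 2*b < 2*vec[t + 3] + 3*vec[4] + 16
Before b := 3*b + 5: 6*b < 2*vec[t + 3] + 3*vec[4] + 6
Answer: WP = 6*b < 2*vec[t + 3] + 3*vec[4] + 6


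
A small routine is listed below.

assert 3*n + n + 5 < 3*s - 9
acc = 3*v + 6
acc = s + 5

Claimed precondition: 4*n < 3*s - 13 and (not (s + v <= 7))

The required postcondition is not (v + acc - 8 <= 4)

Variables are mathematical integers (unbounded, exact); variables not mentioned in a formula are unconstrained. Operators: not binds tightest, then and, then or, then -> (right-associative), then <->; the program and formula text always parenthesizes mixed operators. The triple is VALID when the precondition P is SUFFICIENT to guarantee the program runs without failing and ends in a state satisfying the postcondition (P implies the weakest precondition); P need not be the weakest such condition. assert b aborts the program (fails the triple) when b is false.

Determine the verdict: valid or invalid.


Working backward. After the program, the postcondition not (v + acc - 8 <= 4) must hold; in canonical form it is not (acc + v <= 12).
Before acc := s + 5: not (s + v <= 7)
Before acc := 3*v + 6: not (s + v <= 7)
Before assert 3*n + n + 5 < 3*s - 9: 4*n < 3*s - 14 and (not (s + v <= 7))
The weakest precondition is 4*n < 3*s - 14 and (not (s + v <= 7)).
Check whether 4*n < 3*s - 13 and (not (s + v <= 7)) implies it.
Countermodel: at the initial state n = -2, s = 2, v = 6, the precondition holds but the weakest precondition fails.
Answer: invalid


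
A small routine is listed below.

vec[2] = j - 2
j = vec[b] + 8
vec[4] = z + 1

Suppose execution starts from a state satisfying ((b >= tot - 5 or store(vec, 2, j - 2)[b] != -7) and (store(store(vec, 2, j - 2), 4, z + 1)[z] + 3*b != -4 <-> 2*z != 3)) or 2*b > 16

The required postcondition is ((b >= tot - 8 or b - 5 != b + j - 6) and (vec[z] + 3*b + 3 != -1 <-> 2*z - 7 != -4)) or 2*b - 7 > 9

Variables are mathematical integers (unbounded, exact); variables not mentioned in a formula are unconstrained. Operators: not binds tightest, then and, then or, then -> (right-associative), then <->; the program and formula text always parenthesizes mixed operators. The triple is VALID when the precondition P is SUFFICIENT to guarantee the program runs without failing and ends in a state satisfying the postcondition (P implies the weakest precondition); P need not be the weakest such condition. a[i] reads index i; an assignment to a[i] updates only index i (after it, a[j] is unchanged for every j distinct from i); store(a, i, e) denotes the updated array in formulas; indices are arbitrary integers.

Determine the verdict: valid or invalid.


Working backward. After the program, the postcondition ((b >= tot - 8 or b - 5 != b + j - 6) and (vec[z] + 3*b + 3 != -1 <-> 2*z - 7 != -4)) or 2*b - 7 > 9 must hold; in canonical form it is ((b >= tot - 8 or j != 1) and (vec[z] + 3*b != -4 <-> 2*z != 3)) or 2*b > 16.
Before vec[4] := z + 1: ((b >= tot - 8 or j != 1) and (store(vec, 4, z + 1)[z] + 3*b != -4 <-> 2*z != 3)) or 2*b > 16
Before j := vec[b] + 8: ((b >= tot - 8 or vec[b] != -7) and (store(vec, 4, z + 1)[z] + 3*b != -4 <-> 2*z != 3)) or 2*b > 16
Before vec[2] := j - 2: ((b >= tot - 8 or store(vec, 2, j - 2)[b] != -7) and (store(store(vec, 2, j - 2), 4, z + 1)[z] + 3*b != -4 <-> 2*z != 3)) or 2*b > 16
The weakest precondition is ((b >= tot - 8 or store(vec, 2, j - 2)[b] != -7) and (store(store(vec, 2, j - 2), 4, z + 1)[z] + 3*b != -4 <-> 2*z != 3)) or 2*b > 16.
Check whether ((b >= tot - 5 or store(vec, 2, j - 2)[b] != -7) and (store(store(vec, 2, j - 2), 4, z + 1)[z] + 3*b != -4 <-> 2*z != 3)) or 2*b > 16 implies it.
Every state satisfying the precondition satisfies the weakest precondition: the implication holds.
Answer: valid


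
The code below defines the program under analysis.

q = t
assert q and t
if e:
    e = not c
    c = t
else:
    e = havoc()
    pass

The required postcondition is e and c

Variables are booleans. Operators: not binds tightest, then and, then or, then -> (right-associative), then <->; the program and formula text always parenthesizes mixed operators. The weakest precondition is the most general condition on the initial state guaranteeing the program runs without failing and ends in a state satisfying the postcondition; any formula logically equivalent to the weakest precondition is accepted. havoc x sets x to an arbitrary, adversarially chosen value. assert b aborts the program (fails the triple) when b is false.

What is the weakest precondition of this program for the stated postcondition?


Working backward. After the program, e and c must hold.
Then branch requires (not c) and t; else branch requires false.
Before the if: (e -> ((not c) and t)) and e
Before assert q and t: q and t and (e -> ((not c) and t)) and e
Before q := t: t and (e -> ((not c) and t)) and e
Answer: WP = t and (e -> ((not c) and t)) and e


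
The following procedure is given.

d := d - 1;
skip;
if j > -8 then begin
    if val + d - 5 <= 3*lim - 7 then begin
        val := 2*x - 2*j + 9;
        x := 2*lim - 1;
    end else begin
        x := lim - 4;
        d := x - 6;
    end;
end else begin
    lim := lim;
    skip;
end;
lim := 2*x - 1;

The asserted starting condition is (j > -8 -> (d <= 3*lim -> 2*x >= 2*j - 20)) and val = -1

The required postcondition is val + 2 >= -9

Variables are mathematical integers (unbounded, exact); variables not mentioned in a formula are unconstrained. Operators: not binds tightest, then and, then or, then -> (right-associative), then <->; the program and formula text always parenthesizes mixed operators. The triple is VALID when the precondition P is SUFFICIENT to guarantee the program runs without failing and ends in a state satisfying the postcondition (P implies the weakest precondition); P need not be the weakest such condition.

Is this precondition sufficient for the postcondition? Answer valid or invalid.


Working backward. After the program, the postcondition val + 2 >= -9 must hold; in canonical form it is val >= -11.
Before lim := 2*x - 1: val >= -11
Then branch requires (d + val <= 3*lim - 2 -> 2*x >= 2*j - 20) and ((not (d + val <= 3*lim - 2)) -> val >= -11); else branch requires val >= -11.
Before the if: (j > -8 -> ((d + val <= 3*lim - 2 -> 2*x >= 2*j - 20) and ((not (d + val <= 3*lim - 2)) -> val >= -11))) and ((not (j > -8)) -> val >= -11)
Before skip: (j > -8 -> ((d + val <= 3*lim - 2 -> 2*x >= 2*j - 20) and ((not (d + val <= 3*lim - 2)) -> val >= -11))) and ((not (j > -8)) -> val >= -11)
Before d := d - 1: (j > -8 -> ((d + val <= 3*lim - 1 -> 2*x >= 2*j - 20) and ((not (d + val <= 3*lim - 1)) -> val >= -11))) and ((not (j > -8)) -> val >= -11)
The weakest precondition is (j > -8 -> ((d + val <= 3*lim - 1 -> 2*x >= 2*j - 20) and ((not (d + val <= 3*lim - 1)) -> val >= -11))) and ((not (j > -8)) -> val >= -11).
Check whether (j > -8 -> (d <= 3*lim -> 2*x >= 2*j - 20)) and val = -1 implies it.
Every state satisfying the precondition satisfies the weakest precondition: the implication holds.
Answer: valid


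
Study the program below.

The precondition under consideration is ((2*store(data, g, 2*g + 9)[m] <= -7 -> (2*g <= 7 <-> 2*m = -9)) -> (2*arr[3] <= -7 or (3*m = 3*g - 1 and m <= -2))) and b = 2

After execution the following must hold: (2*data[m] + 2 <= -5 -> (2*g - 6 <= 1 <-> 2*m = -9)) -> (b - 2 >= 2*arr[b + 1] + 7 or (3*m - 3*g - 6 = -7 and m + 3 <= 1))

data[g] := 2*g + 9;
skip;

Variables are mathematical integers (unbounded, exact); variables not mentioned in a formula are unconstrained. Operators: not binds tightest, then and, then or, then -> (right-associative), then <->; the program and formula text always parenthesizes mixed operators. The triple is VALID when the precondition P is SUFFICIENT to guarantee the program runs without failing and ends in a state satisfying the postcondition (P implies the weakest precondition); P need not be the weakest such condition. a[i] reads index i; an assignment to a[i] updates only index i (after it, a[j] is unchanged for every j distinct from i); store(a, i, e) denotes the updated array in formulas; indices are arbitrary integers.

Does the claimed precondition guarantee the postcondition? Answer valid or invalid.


Working backward. After the program, the postcondition (2*data[m] + 2 <= -5 -> (2*g - 6 <= 1 <-> 2*m = -9)) -> (b - 2 >= 2*arr[b + 1] + 7 or (3*m - 3*g - 6 = -7 and m + 3 <= 1)) must hold; in canonical form it is (2*data[m] <= -7 -> (2*g <= 7 <-> 2*m = -9)) -> (b >= 2*arr[b + 1] + 9 or (3*m = 3*g - 1 and m <= -2)).
Before skip: (2*data[m] <= -7 -> (2*g <= 7 <-> 2*m = -9)) -> (b >= 2*arr[b + 1] + 9 or (3*m = 3*g - 1 and m <= -2))
Before data[g] := 2*g + 9: (2*store(data, g, 2*g + 9)[m] <= -7 -> (2*g <= 7 <-> 2*m = -9)) -> (b >= 2*arr[b + 1] + 9 or (3*m = 3*g - 1 and m <= -2))
The weakest precondition is (2*store(data, g, 2*g + 9)[m] <= -7 -> (2*g <= 7 <-> 2*m = -9)) -> (b >= 2*arr[b + 1] + 9 or (3*m = 3*g - 1 and m <= -2)).
Check whether ((2*store(data, g, 2*g + 9)[m] <= -7 -> (2*g <= 7 <-> 2*m = -9)) -> (2*arr[3] <= -7 or (3*m = 3*g - 1 and m <= -2))) and b = 2 implies it.
Every state satisfying the precondition satisfies the weakest precondition: the implication holds.
Answer: valid


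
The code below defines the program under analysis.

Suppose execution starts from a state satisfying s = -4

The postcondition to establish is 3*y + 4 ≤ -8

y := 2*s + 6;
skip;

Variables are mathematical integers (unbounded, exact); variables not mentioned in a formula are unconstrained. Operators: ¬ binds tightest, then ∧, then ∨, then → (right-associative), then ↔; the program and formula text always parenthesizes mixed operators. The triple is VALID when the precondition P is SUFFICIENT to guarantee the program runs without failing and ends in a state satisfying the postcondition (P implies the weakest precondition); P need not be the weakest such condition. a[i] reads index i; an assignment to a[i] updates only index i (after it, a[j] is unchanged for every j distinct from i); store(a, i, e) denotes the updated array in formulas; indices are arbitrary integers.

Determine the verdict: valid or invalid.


Working backward. After the program, the postcondition 3*y + 4 ≤ -8 must hold; in canonical form it is 3*y ≤ -12.
Before skip: 3*y ≤ -12
Before y := 2*s + 6: 6*s ≤ -30
The weakest precondition is 6*s ≤ -30.
Check whether s = -4 implies it.
Countermodel: at the initial state s = -4, the precondition holds but the weakest precondition fails.
Answer: invalid


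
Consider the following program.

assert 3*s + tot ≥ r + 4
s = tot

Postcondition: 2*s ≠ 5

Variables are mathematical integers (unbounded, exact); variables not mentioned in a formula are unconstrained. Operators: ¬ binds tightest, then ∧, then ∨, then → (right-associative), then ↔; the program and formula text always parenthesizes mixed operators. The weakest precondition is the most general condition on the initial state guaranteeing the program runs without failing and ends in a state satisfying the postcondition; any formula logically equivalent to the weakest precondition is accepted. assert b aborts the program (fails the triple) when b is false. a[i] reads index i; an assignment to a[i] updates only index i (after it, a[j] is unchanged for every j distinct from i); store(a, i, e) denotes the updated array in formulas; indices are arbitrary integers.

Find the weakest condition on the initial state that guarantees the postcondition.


Working backward. After the program, 2*s ≠ 5 must hold.
Before s := tot: 2*tot ≠ 5
Before assert 3*s + tot ≥ r + 4: 3*s + tot ≥ r + 4 ∧ 2*tot ≠ 5
Answer: WP = 3*s + tot ≥ r + 4 ∧ 2*tot ≠ 5


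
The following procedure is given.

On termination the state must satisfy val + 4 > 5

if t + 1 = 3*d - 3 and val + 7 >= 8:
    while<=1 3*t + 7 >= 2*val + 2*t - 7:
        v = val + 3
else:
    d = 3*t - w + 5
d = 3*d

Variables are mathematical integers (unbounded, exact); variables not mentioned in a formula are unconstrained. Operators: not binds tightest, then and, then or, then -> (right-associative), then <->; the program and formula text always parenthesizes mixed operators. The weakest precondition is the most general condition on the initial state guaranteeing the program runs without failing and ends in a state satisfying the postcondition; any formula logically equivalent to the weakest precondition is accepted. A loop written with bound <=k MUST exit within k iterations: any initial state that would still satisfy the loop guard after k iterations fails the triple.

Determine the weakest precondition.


Working backward. After the program, the postcondition val + 4 > 5 must hold; in canonical form it is val > 1.
Before d := 3*d: val > 1
Then branch requires (t >= 2*val - 14 -> ((not (t >= 2*val - 14)) and val > 1)) and ((not (t >= 2*val - 14)) -> val > 1); else branch requires val > 1.
Before the if: ((t = 3*d - 4 and val >= 1) -> ((t >= 2*val - 14 -> ((not (t >= 2*val - 14)) and val > 1)) and ((not (t >= 2*val - 14)) -> val > 1))) and ((not (t = 3*d - 4 and val >= 1)) -> val > 1)
Answer: WP = ((t = 3*d - 4 and val >= 1) -> ((t >= 2*val - 14 -> ((not (t >= 2*val - 14)) and val > 1)) and ((not (t >= 2*val - 14)) -> val > 1))) and ((not (t = 3*d - 4 and val >= 1)) -> val > 1)


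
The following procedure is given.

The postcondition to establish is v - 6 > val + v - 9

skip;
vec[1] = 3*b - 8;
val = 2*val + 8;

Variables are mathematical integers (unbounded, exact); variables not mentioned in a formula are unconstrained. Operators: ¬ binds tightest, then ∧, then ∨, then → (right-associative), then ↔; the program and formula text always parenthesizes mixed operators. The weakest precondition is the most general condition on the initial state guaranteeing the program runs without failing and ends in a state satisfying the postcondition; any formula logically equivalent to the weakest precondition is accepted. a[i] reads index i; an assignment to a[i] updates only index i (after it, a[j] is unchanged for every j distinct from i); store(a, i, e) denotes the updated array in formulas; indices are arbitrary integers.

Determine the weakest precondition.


Working backward. After the program, the postcondition v - 6 > val + v - 9 must hold; in canonical form it is val < 3.
Before val := 2*val + 8: 2*val < -5
Before vec[1] := 3*b - 8: 2*val < -5
Before skip: 2*val < -5
Answer: WP = 2*val < -5


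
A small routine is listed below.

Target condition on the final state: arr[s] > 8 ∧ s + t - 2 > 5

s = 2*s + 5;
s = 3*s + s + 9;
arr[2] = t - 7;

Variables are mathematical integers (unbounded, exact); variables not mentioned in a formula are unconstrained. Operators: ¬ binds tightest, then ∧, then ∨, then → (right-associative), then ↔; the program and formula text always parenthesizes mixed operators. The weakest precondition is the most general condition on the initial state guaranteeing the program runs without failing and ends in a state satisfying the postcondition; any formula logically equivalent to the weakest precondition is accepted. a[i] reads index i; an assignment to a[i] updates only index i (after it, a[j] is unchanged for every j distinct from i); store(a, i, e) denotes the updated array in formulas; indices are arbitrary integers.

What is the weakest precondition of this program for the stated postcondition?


Working backward. After the program, the postcondition arr[s] > 8 ∧ s + t - 2 > 5 must hold; in canonical form it is arr[s] > 8 ∧ s + t > 7.
Before arr[2] := t - 7: store(arr, 2, t - 7)[s] > 8 ∧ s + t > 7
Before s := 3*s + s + 9: store(arr, 2, t - 7)[4*s + 9] > 8 ∧ 4*s + t > -2
Before s := 2*s + 5: store(arr, 2, t - 7)[8*s + 29] > 8 ∧ 8*s + t > -22
Answer: WP = store(arr, 2, t - 7)[8*s + 29] > 8 ∧ 8*s + t > -22


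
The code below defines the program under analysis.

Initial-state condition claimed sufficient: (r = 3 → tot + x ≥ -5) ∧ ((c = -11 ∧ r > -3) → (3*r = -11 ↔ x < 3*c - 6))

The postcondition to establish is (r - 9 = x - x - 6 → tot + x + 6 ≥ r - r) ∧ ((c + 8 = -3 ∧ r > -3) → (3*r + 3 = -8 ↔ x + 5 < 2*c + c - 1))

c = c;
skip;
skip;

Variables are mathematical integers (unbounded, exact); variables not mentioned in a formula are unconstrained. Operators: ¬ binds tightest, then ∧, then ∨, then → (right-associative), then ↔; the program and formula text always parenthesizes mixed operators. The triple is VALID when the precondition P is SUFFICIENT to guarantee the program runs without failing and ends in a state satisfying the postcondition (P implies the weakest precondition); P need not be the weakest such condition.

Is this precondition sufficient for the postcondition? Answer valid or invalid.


Working backward. After the program, the postcondition (r - 9 = x - x - 6 → tot + x + 6 ≥ r - r) ∧ ((c + 8 = -3 ∧ r > -3) → (3*r + 3 = -8 ↔ x + 5 < 2*c + c - 1)) must hold; in canonical form it is (r = 3 → tot + x ≥ -6) ∧ ((c = -11 ∧ r > -3) → (3*r = -11 ↔ x < 3*c - 6)).
Before skip: (r = 3 → tot + x ≥ -6) ∧ ((c = -11 ∧ r > -3) → (3*r = -11 ↔ x < 3*c - 6))
Before skip: (r = 3 → tot + x ≥ -6) ∧ ((c = -11 ∧ r > -3) → (3*r = -11 ↔ x < 3*c - 6))
Before c := c: (r = 3 → tot + x ≥ -6) ∧ ((c = -11 ∧ r > -3) → (3*r = -11 ↔ x < 3*c - 6))
The weakest precondition is (r = 3 → tot + x ≥ -6) ∧ ((c = -11 ∧ r > -3) → (3*r = -11 ↔ x < 3*c - 6)).
Check whether (r = 3 → tot + x ≥ -5) ∧ ((c = -11 ∧ r > -3) → (3*r = -11 ↔ x < 3*c - 6)) implies it.
Every state satisfying the precondition satisfies the weakest precondition: the implication holds.
Answer: valid


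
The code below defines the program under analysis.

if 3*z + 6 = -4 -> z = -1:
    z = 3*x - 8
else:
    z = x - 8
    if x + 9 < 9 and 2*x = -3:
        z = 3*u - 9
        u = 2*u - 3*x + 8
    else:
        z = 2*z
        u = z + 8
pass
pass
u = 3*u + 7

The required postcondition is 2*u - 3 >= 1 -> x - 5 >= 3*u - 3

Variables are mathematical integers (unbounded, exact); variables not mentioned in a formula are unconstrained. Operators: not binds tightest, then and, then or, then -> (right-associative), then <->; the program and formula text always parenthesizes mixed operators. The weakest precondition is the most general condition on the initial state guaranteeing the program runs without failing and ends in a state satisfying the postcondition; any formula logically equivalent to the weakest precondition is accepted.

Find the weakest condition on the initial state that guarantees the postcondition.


Working backward. After the program, the postcondition 2*u - 3 >= 1 -> x - 5 >= 3*u - 3 must hold; in canonical form it is 2*u >= 4 -> x >= 3*u + 2.
Before u := 3*u + 7: 6*u >= -10 -> x >= 9*u + 23
Before skip: 6*u >= -10 -> x >= 9*u + 23
Before skip: 6*u >= -10 -> x >= 9*u + 23
Then branch requires 6*u >= -10 -> x >= 9*u + 23; else branch requires ((x < 0 and 2*x = -3) -> (12*u >= 18*x - 58 -> 28*x >= 18*u + 95)) and ((not (x < 0 and 2*x = -3)) -> (12*x >= 38 -> 17*x <= 49)).
Before the if: ((3*z = -10 -> z = -1) -> (6*u >= -10 -> x >= 9*u + 23)) and ((not (3*z = -10 -> z = -1)) -> (((x < 0 and 2*x = -3) -> (12*u >= 18*x - 58 -> 28*x >= 18*u + 95)) and ((not (x < 0 and 2*x = -3)) -> (12*x >= 38 -> 17*x <= 49))))
Answer: WP = ((3*z = -10 -> z = -1) -> (6*u >= -10 -> x >= 9*u + 23)) and ((not (3*z = -10 -> z = -1)) -> (((x < 0 and 2*x = -3) -> (12*u >= 18*x - 58 -> 28*x >= 18*u + 95)) and ((not (x < 0 and 2*x = -3)) -> (12*x >= 38 -> 17*x <= 49))))


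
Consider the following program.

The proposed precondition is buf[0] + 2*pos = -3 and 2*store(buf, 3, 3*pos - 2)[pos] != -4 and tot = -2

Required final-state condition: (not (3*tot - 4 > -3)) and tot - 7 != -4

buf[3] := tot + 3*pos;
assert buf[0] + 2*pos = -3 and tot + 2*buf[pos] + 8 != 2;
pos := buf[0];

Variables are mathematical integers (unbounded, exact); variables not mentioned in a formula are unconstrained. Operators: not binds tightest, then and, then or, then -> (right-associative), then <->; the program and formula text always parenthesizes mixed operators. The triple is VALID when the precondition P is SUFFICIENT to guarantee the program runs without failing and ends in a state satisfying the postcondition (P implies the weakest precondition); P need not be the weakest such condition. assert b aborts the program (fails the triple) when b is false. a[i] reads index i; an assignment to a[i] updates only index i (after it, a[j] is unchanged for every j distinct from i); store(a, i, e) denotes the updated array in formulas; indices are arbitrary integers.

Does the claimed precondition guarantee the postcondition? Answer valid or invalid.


Working backward. After the program, the postcondition (not (3*tot - 4 > -3)) and tot - 7 != -4 must hold; in canonical form it is (not (3*tot > 1)) and tot != 3.
Before pos := buf[0]: (not (3*tot > 1)) and tot != 3
Before assert buf[0] + 2*pos = -3 and tot + 2*buf[pos] + 8 != 2: buf[0] + 2*pos = -3 and 2*buf[pos] + tot != -6 and (not (3*tot > 1)) and tot != 3
Before buf[3] := tot + 3*pos: buf[0] + 2*pos = -3 and 2*store(buf, 3, 3*pos + tot)[pos] + tot != -6 and (not (3*tot > 1)) and tot != 3
The weakest precondition is buf[0] + 2*pos = -3 and 2*store(buf, 3, 3*pos + tot)[pos] + tot != -6 and (not (3*tot > 1)) and tot != 3.
Check whether buf[0] + 2*pos = -3 and 2*store(buf, 3, 3*pos - 2)[pos] != -4 and tot = -2 implies it.
Every state satisfying the precondition satisfies the weakest precondition: the implication holds.
Answer: valid


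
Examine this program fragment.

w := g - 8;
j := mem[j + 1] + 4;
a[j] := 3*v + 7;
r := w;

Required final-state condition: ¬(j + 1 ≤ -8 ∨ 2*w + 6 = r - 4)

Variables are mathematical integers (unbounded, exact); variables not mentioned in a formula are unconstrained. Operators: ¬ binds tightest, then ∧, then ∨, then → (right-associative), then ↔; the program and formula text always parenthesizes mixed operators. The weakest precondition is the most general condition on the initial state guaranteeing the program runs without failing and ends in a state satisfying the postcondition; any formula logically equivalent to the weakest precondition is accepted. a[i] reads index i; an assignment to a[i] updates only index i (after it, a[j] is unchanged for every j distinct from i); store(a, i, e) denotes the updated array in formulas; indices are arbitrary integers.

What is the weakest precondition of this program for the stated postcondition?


Working backward. After the program, the postcondition ¬(j + 1 ≤ -8 ∨ 2*w + 6 = r - 4) must hold; in canonical form it is ¬(j ≤ -9 ∨ 2*w = r - 10).
Before r := w: ¬(j ≤ -9 ∨ w = -10)
Before a[j] := 3*v + 7: ¬(j ≤ -9 ∨ w = -10)
Before j := mem[j + 1] + 4: ¬(mem[j + 1] ≤ -13 ∨ w = -10)
Before w := g - 8: ¬(mem[j + 1] ≤ -13 ∨ g = -2)
Answer: WP = ¬(mem[j + 1] ≤ -13 ∨ g = -2)


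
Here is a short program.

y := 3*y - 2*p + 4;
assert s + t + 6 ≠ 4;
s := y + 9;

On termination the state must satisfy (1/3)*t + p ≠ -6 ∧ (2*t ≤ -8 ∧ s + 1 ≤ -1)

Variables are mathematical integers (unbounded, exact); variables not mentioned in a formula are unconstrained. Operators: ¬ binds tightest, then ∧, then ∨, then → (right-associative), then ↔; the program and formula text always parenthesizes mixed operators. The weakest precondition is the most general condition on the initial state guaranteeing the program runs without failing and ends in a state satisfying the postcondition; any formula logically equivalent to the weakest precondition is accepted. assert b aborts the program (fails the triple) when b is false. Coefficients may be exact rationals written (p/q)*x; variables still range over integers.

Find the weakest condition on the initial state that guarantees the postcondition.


Working backward. After the program, the postcondition (1/3)*t + p ≠ -6 ∧ (2*t ≤ -8 ∧ s + 1 ≤ -1) must hold; in canonical form it is p + (1/3)*t ≠ -6 ∧ 2*t ≤ -8 ∧ s ≤ -2.
Before s := y + 9: p + (1/3)*t ≠ -6 ∧ 2*t ≤ -8 ∧ y ≤ -11
Before assert s + t + 6 ≠ 4: s + t ≠ -2 ∧ p + (1/3)*t ≠ -6 ∧ 2*t ≤ -8 ∧ y ≤ -11
Before y := 3*y - 2*p + 4: s + t ≠ -2 ∧ p + (1/3)*t ≠ -6 ∧ 2*t ≤ -8 ∧ 3*y ≤ 2*p - 15
Answer: WP = s + t ≠ -2 ∧ p + (1/3)*t ≠ -6 ∧ 2*t ≤ -8 ∧ 3*y ≤ 2*p - 15


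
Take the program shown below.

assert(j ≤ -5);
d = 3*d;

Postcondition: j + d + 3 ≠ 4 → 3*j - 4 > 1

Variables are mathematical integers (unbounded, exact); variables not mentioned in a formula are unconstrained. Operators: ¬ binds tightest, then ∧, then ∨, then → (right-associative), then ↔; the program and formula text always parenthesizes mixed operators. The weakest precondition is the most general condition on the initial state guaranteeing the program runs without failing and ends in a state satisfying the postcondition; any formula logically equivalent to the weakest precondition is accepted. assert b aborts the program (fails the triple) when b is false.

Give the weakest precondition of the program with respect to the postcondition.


Working backward. After the program, the postcondition j + d + 3 ≠ 4 → 3*j - 4 > 1 must hold; in canonical form it is d + j ≠ 1 → 3*j > 5.
Before d := 3*d: 3*d + j ≠ 1 → 3*j > 5
Before assert j ≤ -5: j ≤ -5 ∧ (3*d + j ≠ 1 → 3*j > 5)
Answer: WP = j ≤ -5 ∧ (3*d + j ≠ 1 → 3*j > 5)


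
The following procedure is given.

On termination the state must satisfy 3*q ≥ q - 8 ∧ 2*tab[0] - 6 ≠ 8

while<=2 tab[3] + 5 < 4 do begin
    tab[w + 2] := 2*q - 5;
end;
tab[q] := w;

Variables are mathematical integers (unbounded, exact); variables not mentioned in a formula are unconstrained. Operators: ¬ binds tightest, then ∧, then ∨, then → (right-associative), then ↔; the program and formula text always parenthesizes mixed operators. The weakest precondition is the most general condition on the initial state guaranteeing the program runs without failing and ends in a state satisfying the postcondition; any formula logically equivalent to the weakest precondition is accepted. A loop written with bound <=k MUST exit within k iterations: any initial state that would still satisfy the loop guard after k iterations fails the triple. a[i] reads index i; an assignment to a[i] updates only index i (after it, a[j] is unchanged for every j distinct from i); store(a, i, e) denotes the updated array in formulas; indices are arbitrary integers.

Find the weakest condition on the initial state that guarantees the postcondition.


Working backward. After the program, the postcondition 3*q ≥ q - 8 ∧ 2*tab[0] - 6 ≠ 8 must hold; in canonical form it is 2*q ≥ -8 ∧ 2*tab[0] ≠ 14.
Before tab[q] := w: 2*q ≥ -8 ∧ 2*store(tab, q, w)[0] ≠ 14
Before the loop (bound <=2), unroll the exhaustion recursion (WP_0 = exit-now case; WP_j = one more guarded iteration, up to j = 2):
  WP_0: (¬(tab[3] < -1)) ∧ 2*q ≥ -8 ∧ 2*store(tab, q, w)[0] ≠ 14
  WP_1: (tab[3] < -1 → ((¬(store(tab, w + 2, 2*q - 5)[3] < -1)) ∧ 2*q ≥ -8 ∧ 2*store(store(tab, w + 2, 2*q - 5), q, w)[0] ≠ 14)) ∧ ((¬(tab[3] < -1)) → (2*q ≥ -8 ∧ 2*store(tab, q, w)[0] ≠ 14))
  WP_2: (tab[3] < -1 → ((store(tab, w + 2, 2*q - 5)[3] < -1 → ((¬(store(store(tab, w + 2, 2*q - 5), w + 2, 2*q - 5)[3] < -1)) ∧ 2*q ≥ -8 ∧ 2*store(store(store(tab, w + 2, 2*q - 5), w + 2, 2*q - 5), q, w)[0] ≠ 14)) ∧ ((¬(store(tab, w + 2, 2*q - 5)[3] < -1)) → (2*q ≥ -8 ∧ 2*store(store(tab, w + 2, 2*q - 5), q, w)[0] ≠ 14)))) ∧ ((¬(tab[3] < -1)) → (2*q ≥ -8 ∧ 2*store(tab, q, w)[0] ≠ 14))
So before the loop: (tab[3] < -1 → ((store(tab, w + 2, 2*q - 5)[3] < -1 → ((¬(store(store(tab, w + 2, 2*q - 5), w + 2, 2*q - 5)[3] < -1)) ∧ 2*q ≥ -8 ∧ 2*store(store(store(tab, w + 2, 2*q - 5), w + 2, 2*q - 5), q, w)[0] ≠ 14)) ∧ ((¬(store(tab, w + 2, 2*q - 5)[3] < -1)) → (2*q ≥ -8 ∧ 2*store(store(tab, w + 2, 2*q - 5), q, w)[0] ≠ 14)))) ∧ ((¬(tab[3] < -1)) → (2*q ≥ -8 ∧ 2*store(tab, q, w)[0] ≠ 14))
Answer: WP = (tab[3] < -1 → ((store(tab, w + 2, 2*q - 5)[3] < -1 → ((¬(store(store(tab, w + 2, 2*q - 5), w + 2, 2*q - 5)[3] < -1)) ∧ 2*q ≥ -8 ∧ 2*store(store(store(tab, w + 2, 2*q - 5), w + 2, 2*q - 5), q, w)[0] ≠ 14)) ∧ ((¬(store(tab, w + 2, 2*q - 5)[3] < -1)) → (2*q ≥ -8 ∧ 2*store(store(tab, w + 2, 2*q - 5), q, w)[0] ≠ 14)))) ∧ ((¬(tab[3] < -1)) → (2*q ≥ -8 ∧ 2*store(tab, q, w)[0] ≠ 14))


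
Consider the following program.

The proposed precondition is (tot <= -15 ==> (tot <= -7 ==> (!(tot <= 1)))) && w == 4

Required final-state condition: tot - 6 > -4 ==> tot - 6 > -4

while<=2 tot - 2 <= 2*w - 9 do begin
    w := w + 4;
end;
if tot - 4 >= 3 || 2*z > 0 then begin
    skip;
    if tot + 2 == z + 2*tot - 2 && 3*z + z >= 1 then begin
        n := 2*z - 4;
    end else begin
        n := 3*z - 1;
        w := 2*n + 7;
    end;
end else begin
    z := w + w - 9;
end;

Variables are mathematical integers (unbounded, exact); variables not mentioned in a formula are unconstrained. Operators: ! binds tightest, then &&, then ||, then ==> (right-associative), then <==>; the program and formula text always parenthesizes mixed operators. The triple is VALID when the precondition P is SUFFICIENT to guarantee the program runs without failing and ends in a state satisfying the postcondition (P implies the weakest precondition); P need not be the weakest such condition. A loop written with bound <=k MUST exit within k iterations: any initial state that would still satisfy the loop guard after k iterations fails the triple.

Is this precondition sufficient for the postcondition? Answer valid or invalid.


Working backward. After the program, the postcondition tot - 6 > -4 ==> tot - 6 > -4 must hold; in canonical form it is true.
Then branch requires true; else branch requires true.
Before the if: true
Before the loop (bound <=2), unroll the exhaustion recursion (WP_0 = exit-now case; WP_j = one more guarded iteration, up to j = 2):
  WP_0: !(tot <= 2*w - 7)
  WP_1: tot <= 2*w - 7 ==> (!(tot <= 2*w + 1))
  WP_2: tot <= 2*w - 7 ==> (tot <= 2*w + 1 ==> (!(tot <= 2*w + 9)))
So before the loop: tot <= 2*w - 7 ==> (tot <= 2*w + 1 ==> (!(tot <= 2*w + 9)))
The weakest precondition is tot <= 2*w - 7 ==> (tot <= 2*w + 1 ==> (!(tot <= 2*w + 9))).
Check whether (tot <= -15 ==> (tot <= -7 ==> (!(tot <= 1)))) && w == 4 implies it.
Countermodel: at the initial state tot = 0, w = 4, the precondition holds but the weakest precondition fails.
Answer: invalid
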